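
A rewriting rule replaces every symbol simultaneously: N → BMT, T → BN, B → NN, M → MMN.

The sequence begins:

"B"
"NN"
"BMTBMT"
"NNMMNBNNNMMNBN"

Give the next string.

Rewriting the 14 symbols of NNMMNBNNNMMNBN one by one yields BMT BMT MMN MMN BMT NN BMT BMT BMT MMN MMN BMT NN BMT; concatenated:

BMTBMTMMNMMNBMTNNBMTBMTBMTMMNMMNBMTNNBMT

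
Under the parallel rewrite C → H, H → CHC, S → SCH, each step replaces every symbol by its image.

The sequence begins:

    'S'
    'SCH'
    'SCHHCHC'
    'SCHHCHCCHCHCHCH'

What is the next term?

φ(SCHHCHCCHCHCHCH) expands symbol-by-symbol to SCH H CHC CHC H CHC H H CHC H CHC H CHC H CHC; joining the 15 pieces gives the next term.

SCHHCHCCHCHCHCHHCHCHCHCHCHCHCHC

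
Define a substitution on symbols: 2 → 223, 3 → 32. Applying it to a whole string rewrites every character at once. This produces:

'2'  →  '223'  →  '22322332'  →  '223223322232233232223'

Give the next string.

Rewriting the 21 symbols of 223223322232233232223 one by one yields 223 223 32 223 223 32 32 223 223 223 32 223 223 32 32 223 32 223 223 223 32; concatenated:

2232233222322332322232232233222322332322233222322322332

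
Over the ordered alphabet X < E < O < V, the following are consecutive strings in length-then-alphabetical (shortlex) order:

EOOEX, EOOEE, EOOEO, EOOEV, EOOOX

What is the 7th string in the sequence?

Continuing the enumeration 2 steps past EOOOX: EOOOX → EOOOE → (answer).

EOOOO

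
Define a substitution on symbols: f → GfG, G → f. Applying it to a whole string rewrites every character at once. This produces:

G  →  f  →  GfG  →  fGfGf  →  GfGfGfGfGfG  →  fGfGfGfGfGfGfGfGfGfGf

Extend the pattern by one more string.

Replace each of the 21 characters of fGfGfGfGfGfGfGfGfGfGf in place — GfG f GfG f GfG f GfG f GfG f GfG f GfG f GfG f GfG f GfG f GfG — and concatenate.

GfGfGfGfGfGfGfGfGfGfGfGfGfGfGfGfGfGfGfGfGfG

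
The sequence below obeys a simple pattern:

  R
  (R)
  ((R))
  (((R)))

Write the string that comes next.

((((R))))

Each term wraps the previous one in ( on the left and ) on the right.
So the next term is (·(((R)))·).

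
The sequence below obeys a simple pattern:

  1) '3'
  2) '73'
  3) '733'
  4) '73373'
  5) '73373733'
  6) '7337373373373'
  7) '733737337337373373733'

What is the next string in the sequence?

Each term (from the third on) is the previous term followed by the one before it: term 3 = 73·3 = 733.
So term 8 is 733737337337373373733·7337373373373.

7337373373373733737337337373373373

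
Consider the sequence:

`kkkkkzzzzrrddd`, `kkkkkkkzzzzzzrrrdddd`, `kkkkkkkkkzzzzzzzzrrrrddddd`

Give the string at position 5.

kkkkkkkkkkkkkzzzzzzzzzzzzrrrrrrddddddd

Each string has the form k^{2n+1} z^{2n} r^{n} d^{n+1}, where the shown terms are n = 2, 3, 4.
At n = 6 the blocks have lengths 13, 12, 6, 7.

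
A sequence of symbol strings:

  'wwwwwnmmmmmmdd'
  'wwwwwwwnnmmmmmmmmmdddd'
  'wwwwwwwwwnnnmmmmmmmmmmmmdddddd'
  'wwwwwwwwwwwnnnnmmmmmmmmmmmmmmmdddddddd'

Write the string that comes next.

wwwwwwwwwwwwwnnnnnmmmmmmmmmmmmmmmmmmdddddddddd

Term n consists of 2n+3 w's, followed by n n's, followed by 3n+3 m's, followed by 2n d's (n = 1, 2, …).
At n = 5 the blocks have lengths 13, 5, 18, 10.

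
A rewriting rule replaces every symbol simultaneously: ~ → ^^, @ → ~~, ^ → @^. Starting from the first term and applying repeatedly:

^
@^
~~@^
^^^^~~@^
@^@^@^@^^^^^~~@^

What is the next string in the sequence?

Rewriting the 16 symbols of @^@^@^@^^^^^~~@^ one by one yields ~~ @^ ~~ @^ ~~ @^ ~~ @^ @^ @^ @^ @^ ^^ ^^ ~~ @^; concatenated:

~~@^~~@^~~@^~~@^@^@^@^@^^^^^~~@^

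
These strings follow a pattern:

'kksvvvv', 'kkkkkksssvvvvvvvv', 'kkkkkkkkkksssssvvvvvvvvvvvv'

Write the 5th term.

Each string has the form k^{4n-2} s^{2n-1} v^{4n} (n = 1, 2, …).
At n = 5 the blocks have lengths 18, 9, 20.

kkkkkkkkkkkkkkkkkksssssssssvvvvvvvvvvvvvvvvvvvv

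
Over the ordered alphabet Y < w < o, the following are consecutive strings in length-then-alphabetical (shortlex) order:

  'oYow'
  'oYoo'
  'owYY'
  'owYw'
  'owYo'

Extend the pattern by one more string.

owwY

The successor of owYo increments the rightmost position that isn't already o and resets every position after it to Y.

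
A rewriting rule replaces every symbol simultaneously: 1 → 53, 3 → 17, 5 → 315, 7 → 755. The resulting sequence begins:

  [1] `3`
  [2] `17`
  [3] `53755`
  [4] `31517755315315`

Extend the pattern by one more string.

Applying the rule to each of the 14 symbols of 31517755315315 gives the pieces 17 53 315 53 755 755 315 315 17 53 315 17 53 315, which concatenate to the answer.

17533155375575531531517533151753315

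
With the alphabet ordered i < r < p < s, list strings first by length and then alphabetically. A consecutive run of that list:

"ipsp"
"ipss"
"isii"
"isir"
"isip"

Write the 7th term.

isri

Advancing 2 positions from isip through isip → isis reaches term 7.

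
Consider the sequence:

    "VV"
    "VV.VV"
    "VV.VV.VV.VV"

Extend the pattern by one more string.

s(k+1) = s(k)·.·s(k) — each term doubles the last with '.' between the halves.
One more doubling of VV.VV.VV.VV gives the answer.

VV.VV.VV.VV.VV.VV.VV.VV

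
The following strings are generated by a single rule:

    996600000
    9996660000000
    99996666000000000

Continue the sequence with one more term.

Each string has the form 9^{n} 6^{n} 0^{2n+1}, where the shown terms are n = 2, 3, 4.
For the next term, n = 5, so the run lengths are 5, 5, 11.

999996666600000000000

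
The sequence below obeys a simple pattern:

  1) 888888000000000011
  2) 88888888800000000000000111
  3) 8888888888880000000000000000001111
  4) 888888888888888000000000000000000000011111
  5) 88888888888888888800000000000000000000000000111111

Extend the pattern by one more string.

8888888888888888888880000000000000000000000000000001111111

The n-th term is 3n 8's then 4n+2 0's then n 1's, where the shown terms are n = 2, 3, 4, 5, 6.
For the next term, n = 7, so the run lengths are 21, 30, 7.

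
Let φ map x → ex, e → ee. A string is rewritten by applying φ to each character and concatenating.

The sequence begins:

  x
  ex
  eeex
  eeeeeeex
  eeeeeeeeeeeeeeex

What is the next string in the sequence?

Replace each of the 16 characters of eeeeeeeeeeeeeeex in place — ee ee ee ee ee ee ee ee ee ee ee ee ee ee ee ex — and concatenate.

eeeeeeeeeeeeeeeeeeeeeeeeeeeeeeex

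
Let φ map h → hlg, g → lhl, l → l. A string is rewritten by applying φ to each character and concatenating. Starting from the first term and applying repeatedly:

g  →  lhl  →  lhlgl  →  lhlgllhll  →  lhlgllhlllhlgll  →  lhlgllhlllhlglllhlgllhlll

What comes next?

Rewriting the 25 symbols of lhlgllhlllhlglllhlgllhlll one by one yields l hlg l lhl l l hlg l l l hlg l lhl l l l hlg l lhl l l hlg l l l; concatenated:

lhlgllhlllhlglllhlgllhllllhlgllhlllhlglll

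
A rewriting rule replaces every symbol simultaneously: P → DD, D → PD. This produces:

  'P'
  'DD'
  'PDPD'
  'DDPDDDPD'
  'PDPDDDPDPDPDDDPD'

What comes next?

Rewriting the 16 symbols of PDPDDDPDPDPDDDPD one by one yields DD PD DD PD PD PD DD PD DD PD DD PD PD PD DD PD; concatenated:

DDPDDDPDPDPDDDPDDDPDDDPDPDPDDDPD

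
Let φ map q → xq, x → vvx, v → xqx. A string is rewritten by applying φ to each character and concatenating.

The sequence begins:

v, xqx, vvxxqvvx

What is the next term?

xqxxqxvvxvvxxqxqxxqxvvx

Expanding vvxxqvvx: v→xqx, v→xqx, x→vvx, x→vvx, q→xq, v→xqx, v→xqx, x→vvx. Concatenated: xqx xqx vvx vvx xq xqx xqx vvx.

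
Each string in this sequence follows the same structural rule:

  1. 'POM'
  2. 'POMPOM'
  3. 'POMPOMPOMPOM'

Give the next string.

Every step duplicates the string.
So the next term is two copies of POMPOMPOMPOM.

POMPOMPOMPOMPOMPOMPOMPOM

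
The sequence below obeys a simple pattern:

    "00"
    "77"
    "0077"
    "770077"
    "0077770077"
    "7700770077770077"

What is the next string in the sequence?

00777700777700770077770077

This is a Fibonacci-style word recurrence s(k) = s(k−2)·s(k−1): e.g. 00·77 = 0077.
Continuing: 0077770077 · 7700770077770077 gives term 7.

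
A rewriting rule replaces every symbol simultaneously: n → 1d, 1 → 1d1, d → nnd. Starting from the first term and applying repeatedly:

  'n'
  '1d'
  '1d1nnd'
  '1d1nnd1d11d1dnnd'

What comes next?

Replace each of the 16 characters of 1d1nnd1d11d1dnnd in place — 1d1 nnd 1d1 1d 1d nnd 1d1 nnd 1d1 1d1 nnd 1d1 nnd 1d 1d nnd — and concatenate.

1d1nnd1d11d1dnnd1d1nnd1d11d1nnd1d1nnd1d1dnnd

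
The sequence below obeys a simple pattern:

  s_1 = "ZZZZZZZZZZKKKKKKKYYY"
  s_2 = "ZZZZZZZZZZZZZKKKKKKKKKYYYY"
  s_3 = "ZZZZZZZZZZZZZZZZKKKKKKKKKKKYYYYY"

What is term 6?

ZZZZZZZZZZZZZZZZZZZZZZZZZKKKKKKKKKKKKKKKKKYYYYYYYY

Term n consists of 3n+1 Z's, followed by 2n+1 K's, followed by n Y's, where the shown terms are n = 3, 4, 5.
For term 6, n = 8, so the run lengths are 25, 17, 8.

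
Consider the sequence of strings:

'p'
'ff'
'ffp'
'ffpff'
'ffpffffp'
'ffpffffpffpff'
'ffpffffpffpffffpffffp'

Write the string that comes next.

This is a Fibonacci-style word recurrence s(k) = s(k−1)·s(k−2): e.g. ff·p = ffp.
The next term joins ffpffffpffpffffpffffp and ffpffffpffpff.

ffpffffpffpffffpffffpffpffffpffpff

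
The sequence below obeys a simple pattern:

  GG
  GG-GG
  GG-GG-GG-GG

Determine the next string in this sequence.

s(k+1) = s(k)·-·s(k) — each term doubles the last with '-' between the halves.
One more doubling of GG-GG-GG-GG gives the answer.

GG-GG-GG-GG-GG-GG-GG-GG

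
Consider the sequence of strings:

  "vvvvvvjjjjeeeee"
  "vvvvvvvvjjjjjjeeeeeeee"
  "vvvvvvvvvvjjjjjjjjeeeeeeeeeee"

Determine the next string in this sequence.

vvvvvvvvvvvvjjjjjjjjjjeeeeeeeeeeeeee

Reading off run lengths: v runs 6, 8, 10; j runs 4, 6, 8; e runs 5, 8, 11 — each is linear in n, where the shown terms are n = 2, 3, 4.
For the next term, n = 5, so the run lengths are 12, 10, 14.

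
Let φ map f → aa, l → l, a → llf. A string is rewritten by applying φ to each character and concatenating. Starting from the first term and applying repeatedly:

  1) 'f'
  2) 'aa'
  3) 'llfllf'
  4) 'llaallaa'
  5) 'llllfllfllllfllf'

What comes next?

llllaallaallllaallaa

φ(llllfllfllllfllf) expands symbol-by-symbol to l l l l aa l l aa l l l l aa l l aa; joining the 16 pieces gives the next term.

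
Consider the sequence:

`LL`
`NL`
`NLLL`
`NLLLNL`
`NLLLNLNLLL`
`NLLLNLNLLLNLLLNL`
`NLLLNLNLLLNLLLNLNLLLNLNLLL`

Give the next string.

NLLLNLNLLLNLLLNLNLLLNLNLLLNLLLNLNLLLNLLLNL

Each term (from the third on) is the previous term followed by the one before it: term 3 = NL·LL = NLLL.
The next term joins NLLLNLNLLLNLLLNLNLLLNLNLLL and NLLLNLNLLLNLLLNL.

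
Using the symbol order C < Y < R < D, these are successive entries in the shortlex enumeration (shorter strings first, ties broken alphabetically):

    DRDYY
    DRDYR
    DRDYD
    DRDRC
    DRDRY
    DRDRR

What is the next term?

Find the rightmost character of DRDRR below D, bump it to the next letter, and reset everything to its right to C.

DRDRD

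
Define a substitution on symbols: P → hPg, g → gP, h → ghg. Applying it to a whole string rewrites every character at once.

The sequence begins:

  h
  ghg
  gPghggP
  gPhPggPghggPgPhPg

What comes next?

gPhPgghghPggPgPhPggPghggPgPhPggPhPgghghPggP

Applying the rule to each of the 17 symbols of gPhPggPghggPgPhPg gives the pieces gP hPg ghg hPg gP gP hPg gP ghg gP gP hPg gP hPg ghg hPg gP, which concatenate to the answer.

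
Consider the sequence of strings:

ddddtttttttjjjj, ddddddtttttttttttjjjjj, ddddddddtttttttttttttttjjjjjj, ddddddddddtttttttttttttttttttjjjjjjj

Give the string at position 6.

ddddddddddddddtttttttttttttttttttttttttttjjjjjjjjj

Each string has the form d^{2n} t^{4n-1} j^{n+2}, where the shown terms are n = 2, 3, 4, 5.
Setting n = 7 gives 14, 27, 9 characters in each block.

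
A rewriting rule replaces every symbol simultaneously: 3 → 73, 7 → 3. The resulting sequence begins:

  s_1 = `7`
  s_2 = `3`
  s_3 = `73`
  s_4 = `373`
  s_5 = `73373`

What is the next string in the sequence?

Expanding 73373: 7→3, 3→73, 3→73, 7→3, 3→73. Concatenated: 3 73 73 3 73.

37373373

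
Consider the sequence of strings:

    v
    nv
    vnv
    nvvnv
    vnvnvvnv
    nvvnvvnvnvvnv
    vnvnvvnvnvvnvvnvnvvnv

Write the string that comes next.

This is a Fibonacci-style word recurrence s(k) = s(k−2)·s(k−1): e.g. v·nv = vnv.
So term 8 is nvvnvvnvnvvnv·vnvnvvnvnvvnvvnvnvvnv.

nvvnvvnvnvvnvvnvnvvnvnvvnvvnvnvvnv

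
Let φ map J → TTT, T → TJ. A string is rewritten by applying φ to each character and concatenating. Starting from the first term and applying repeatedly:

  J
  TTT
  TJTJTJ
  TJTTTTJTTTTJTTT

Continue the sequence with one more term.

TJTTTTJTJTJTJTTTTJTJTJTJTTTTJTJTJ

Applying the rule to each of the 15 symbols of TJTTTTJTTTTJTTT gives the pieces TJ TTT TJ TJ TJ TJ TTT TJ TJ TJ TJ TTT TJ TJ TJ, which concatenate to the answer.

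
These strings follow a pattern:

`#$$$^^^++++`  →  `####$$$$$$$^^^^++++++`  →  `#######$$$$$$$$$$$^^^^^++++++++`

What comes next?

##########$$$$$$$$$$$$$$$^^^^^^++++++++++

Term n consists of 3n-2 #'s, followed by 4n-1 $'s, followed by n+2 ^'s, followed by 2n+2 +'s (n = 1, 2, …).
For the next term, n = 4, so the run lengths are 10, 15, 6, 10.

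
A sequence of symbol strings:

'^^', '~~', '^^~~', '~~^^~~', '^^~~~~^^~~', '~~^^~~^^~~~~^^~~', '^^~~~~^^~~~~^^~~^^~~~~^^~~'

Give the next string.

From term 3 onward, concatenate the second-to-last term with the last: ^^·~~ = ^^~~, ~~·^^~~ = ~~^^~~, …
So term 8 is ~~^^~~^^~~~~^^~~·^^~~~~^^~~~~^^~~^^~~~~^^~~.

~~^^~~^^~~~~^^~~^^~~~~^^~~~~^^~~^^~~~~^^~~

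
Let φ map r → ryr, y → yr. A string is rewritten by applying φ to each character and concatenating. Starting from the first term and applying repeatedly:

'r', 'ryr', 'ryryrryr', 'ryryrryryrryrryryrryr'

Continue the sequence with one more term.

φ(ryryrryryrryrryryrryr) expands symbol-by-symbol to ryr yr ryr yr ryr ryr yr ryr yr ryr ryr yr ryr ryr yr ryr yr ryr ryr yr ryr; joining the 21 pieces gives the next term.

ryryrryryrryrryryrryryrryrryryrryrryryrryryrryrryryrryr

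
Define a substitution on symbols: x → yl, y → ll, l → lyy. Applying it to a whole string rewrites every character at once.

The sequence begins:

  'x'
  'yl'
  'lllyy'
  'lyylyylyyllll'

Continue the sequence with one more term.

Applying the rule to each of the 13 symbols of lyylyylyyllll gives the pieces lyy ll ll lyy ll ll lyy ll ll lyy lyy lyy lyy, which concatenate to the answer.

lyylllllyylllllyylllllyylyylyylyy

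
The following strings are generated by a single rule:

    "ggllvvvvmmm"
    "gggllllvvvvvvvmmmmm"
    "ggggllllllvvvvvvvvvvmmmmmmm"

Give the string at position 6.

The n-th term is n+1 g's then 2n l's then 3n+1 v's then 2n+1 m's (n = 1, 2, …).
For term 6, n = 6, so the run lengths are 7, 12, 19, 13.

gggggggllllllllllllvvvvvvvvvvvvvvvvvvvmmmmmmmmmmmmm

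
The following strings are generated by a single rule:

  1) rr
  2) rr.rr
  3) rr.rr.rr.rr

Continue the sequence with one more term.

Every step duplicates the string with '.' between the halves.
Doubling rr.rr.rr.rr with '.' between the halves:

rr.rr.rr.rr.rr.rr.rr.rr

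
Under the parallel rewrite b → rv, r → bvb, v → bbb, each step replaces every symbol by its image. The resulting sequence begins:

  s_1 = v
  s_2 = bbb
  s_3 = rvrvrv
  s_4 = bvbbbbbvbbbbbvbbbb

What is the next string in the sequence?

rvbbbrvrvrvrvrvbbbrvrvrvrvrvbbbrvrvrvrv

φ(bvbbbbbvbbbbbvbbbb) expands symbol-by-symbol to rv bbb rv rv rv rv rv bbb rv rv rv rv rv bbb rv rv rv rv; joining the 18 pieces gives the next term.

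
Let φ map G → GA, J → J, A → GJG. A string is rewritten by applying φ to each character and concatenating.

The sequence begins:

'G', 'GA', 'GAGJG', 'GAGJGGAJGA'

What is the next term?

Expanding GAGJGGAJGA: G→GA, A→GJG, G→GA, J→J, G→GA, G→GA, A→GJG, J→J, G→GA, A→GJG. Concatenated: GA GJG GA J GA GA GJG J GA GJG.

GAGJGGAJGAGAGJGJGAGJG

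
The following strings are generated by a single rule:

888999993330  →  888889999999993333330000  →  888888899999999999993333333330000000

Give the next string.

Term n consists of 2n+1 8's, followed by 4n+1 9's, followed by 3n 3's, followed by 3n-2 0's (n = 1, 2, …).
For the next term, n = 4, so the run lengths are 9, 17, 12, 10.

888888888999999999999999993333333333330000000000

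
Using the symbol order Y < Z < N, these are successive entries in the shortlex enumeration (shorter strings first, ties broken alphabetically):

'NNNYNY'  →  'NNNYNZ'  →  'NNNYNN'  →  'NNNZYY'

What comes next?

The successor of NNNZYY increments the rightmost position that isn't already N and resets every position after it to Y.

NNNZYZ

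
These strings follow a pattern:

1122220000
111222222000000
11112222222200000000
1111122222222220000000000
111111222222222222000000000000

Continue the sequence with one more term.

Reading off run lengths: 1 runs 2, 3, 4, 5, 6; 2 runs 4, 6, 8, 10, 12; 0 runs 4, 6, 8, 10, 12 — each is linear in n, where the shown terms are n = 2, 3, 4, 5, 6.
For the next term, n = 7, so the run lengths are 7, 14, 14.

11111112222222222222200000000000000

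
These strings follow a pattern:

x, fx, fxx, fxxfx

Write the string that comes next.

From term 3 onward, concatenate the last term with the second-to-last: fx·x = fxx, fxx·fx = fxxfx, …
So term 5 is fxxfx·fxx.

fxxfxfxx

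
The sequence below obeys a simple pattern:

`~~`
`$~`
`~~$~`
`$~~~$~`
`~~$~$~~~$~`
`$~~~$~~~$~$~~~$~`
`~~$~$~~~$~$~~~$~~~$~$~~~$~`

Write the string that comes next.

Each term (from the third on) is the two preceding terms concatenated in order: term 3 = ~~·$~ = ~~$~.
Continuing: $~~~$~~~$~$~~~$~ · ~~$~$~~~$~$~~~$~~~$~$~~~$~ gives term 8.

$~~~$~~~$~$~~~$~~~$~$~~~$~$~~~$~~~$~$~~~$~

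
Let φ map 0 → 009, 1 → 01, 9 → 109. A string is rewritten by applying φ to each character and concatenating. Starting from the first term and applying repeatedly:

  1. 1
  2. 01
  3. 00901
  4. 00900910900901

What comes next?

Rewriting the 14 symbols of 00900910900901 one by one yields 009 009 109 009 009 109 01 009 109 009 009 109 009 01; concatenated:

0090091090090091090100910900900910900901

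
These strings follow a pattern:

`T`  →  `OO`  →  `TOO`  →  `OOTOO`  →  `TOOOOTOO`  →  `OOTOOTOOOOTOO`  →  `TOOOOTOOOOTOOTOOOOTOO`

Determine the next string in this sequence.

This is a Fibonacci-style word recurrence s(k) = s(k−2)·s(k−1): e.g. T·OO = TOO.
The next term joins OOTOOTOOOOTOO and TOOOOTOOOOTOOTOOOOTOO.

OOTOOTOOOOTOOTOOOOTOOOOTOOTOOOOTOO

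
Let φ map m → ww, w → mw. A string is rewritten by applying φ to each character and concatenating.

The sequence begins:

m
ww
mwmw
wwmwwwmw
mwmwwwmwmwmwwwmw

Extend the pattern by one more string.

wwmwwwmwmwmwwwmwwwmwwwmwmwmwwwmw

φ(mwmwwwmwmwmwwwmw) expands symbol-by-symbol to ww mw ww mw mw mw ww mw ww mw ww mw mw mw ww mw; joining the 16 pieces gives the next term.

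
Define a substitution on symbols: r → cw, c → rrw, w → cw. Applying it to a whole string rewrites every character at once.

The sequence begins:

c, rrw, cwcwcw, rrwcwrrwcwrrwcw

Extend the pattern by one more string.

Applying the rule to each of the 15 symbols of rrwcwrrwcwrrwcw gives the pieces cw cw cw rrw cw cw cw cw rrw cw cw cw cw rrw cw, which concatenate to the answer.

cwcwcwrrwcwcwcwcwrrwcwcwcwcwrrwcw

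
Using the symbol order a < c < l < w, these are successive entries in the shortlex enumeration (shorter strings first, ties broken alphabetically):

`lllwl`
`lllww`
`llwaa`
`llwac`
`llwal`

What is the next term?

The successor of llwal increments the rightmost position that isn't already w and resets every position after it to a.

llwaw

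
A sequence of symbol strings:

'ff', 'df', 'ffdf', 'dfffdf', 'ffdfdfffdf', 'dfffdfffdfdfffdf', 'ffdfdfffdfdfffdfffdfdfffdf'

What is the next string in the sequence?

dfffdfffdfdfffdfffdfdfffdfdfffdfffdfdfffdf

This is a Fibonacci-style word recurrence s(k) = s(k−2)·s(k−1): e.g. ff·df = ffdf.
Continuing: dfffdfffdfdfffdf · ffdfdfffdfdfffdfffdfdfffdf gives term 8.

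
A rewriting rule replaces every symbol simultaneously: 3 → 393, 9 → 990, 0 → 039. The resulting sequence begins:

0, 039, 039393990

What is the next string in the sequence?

Apply φ to 039393990 symbol by symbol: 0→039, 3→393, 9→990, 3→393, 9→990, 3→393, 9→990, 9→990, 0→039; joined: 039 393 990 393 990 393 990 990 039.

039393990393990393990990039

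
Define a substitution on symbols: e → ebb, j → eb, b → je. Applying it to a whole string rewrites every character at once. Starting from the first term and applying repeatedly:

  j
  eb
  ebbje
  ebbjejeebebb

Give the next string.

ebbjejeebebbebebbebbjeebbjeje

Apply φ to ebbjejeebebb symbol by symbol: e→ebb, b→je, b→je, j→eb, e→ebb, j→eb, e→ebb, e→ebb, b→je, e→ebb, b→je, b→je; joined: ebb je je eb ebb eb ebb ebb je ebb je je.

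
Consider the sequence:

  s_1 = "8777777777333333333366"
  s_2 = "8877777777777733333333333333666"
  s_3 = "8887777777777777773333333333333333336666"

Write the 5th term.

8888877777777777777777777733333333333333333333333333666666

Reading off run lengths: 8 runs 1, 2, 3; 7 runs 9, 12, 15; 3 runs 10, 14, 18; 6 runs 2, 3, 4 — each is linear in n, where the shown terms are n = 2, 3, 4.
At n = 6 the blocks have lengths 5, 21, 26, 6.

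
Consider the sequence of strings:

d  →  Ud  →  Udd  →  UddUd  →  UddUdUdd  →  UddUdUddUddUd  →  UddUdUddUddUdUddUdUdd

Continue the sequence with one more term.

From term 3 onward, concatenate the last term with the second-to-last: Ud·d = Udd, Udd·Ud = UddUd, …
The next term joins UddUdUddUddUdUddUdUdd and UddUdUddUddUd.

UddUdUddUddUdUddUdUddUddUdUddUddUd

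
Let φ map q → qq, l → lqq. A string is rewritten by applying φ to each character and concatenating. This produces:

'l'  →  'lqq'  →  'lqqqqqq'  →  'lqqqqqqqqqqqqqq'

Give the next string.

lqqqqqqqqqqqqqqqqqqqqqqqqqqqqqq

Applying the rule to each of the 15 symbols of lqqqqqqqqqqqqqq gives the pieces lqq qq qq qq qq qq qq qq qq qq qq qq qq qq qq, which concatenate to the answer.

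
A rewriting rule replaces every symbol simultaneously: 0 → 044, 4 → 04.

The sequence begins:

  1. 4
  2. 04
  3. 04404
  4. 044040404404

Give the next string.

Expanding 044040404404: 0→044, 4→04, 4→04, 0→044, 4→04, 0→044, 4→04, 0→044, 4→04, 4→04, 0→044, 4→04. Concatenated: 044 04 04 044 04 044 04 044 04 04 044 04.

04404040440404404044040404404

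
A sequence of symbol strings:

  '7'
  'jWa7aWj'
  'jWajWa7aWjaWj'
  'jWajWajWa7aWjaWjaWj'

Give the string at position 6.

jWajWajWajWajWa7aWjaWjaWjaWjaWj

Every step adds jWa to the front and aWj to the end of the previous string.
From jWajWajWa7aWjaWjaWj, 2 further steps: jWajWajWa7aWjaWjaWj → jWajWajWajWa7aWjaWjaWjaWj → (answer).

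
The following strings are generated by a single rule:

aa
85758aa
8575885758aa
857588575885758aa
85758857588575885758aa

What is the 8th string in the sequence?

85758857588575885758857588575885758aa

Each term is the previous one with 85758 prepended.
From 85758857588575885758aa, 3 further steps: 85758857588575885758aa → 8575885758857588575885758aa → 857588575885758857588575885758aa → (answer).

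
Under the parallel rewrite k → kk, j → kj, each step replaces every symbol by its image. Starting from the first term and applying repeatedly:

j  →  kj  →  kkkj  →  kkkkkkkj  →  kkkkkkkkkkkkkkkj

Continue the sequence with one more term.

φ(kkkkkkkkkkkkkkkj) expands symbol-by-symbol to kk kk kk kk kk kk kk kk kk kk kk kk kk kk kk kj; joining the 16 pieces gives the next term.

kkkkkkkkkkkkkkkkkkkkkkkkkkkkkkkj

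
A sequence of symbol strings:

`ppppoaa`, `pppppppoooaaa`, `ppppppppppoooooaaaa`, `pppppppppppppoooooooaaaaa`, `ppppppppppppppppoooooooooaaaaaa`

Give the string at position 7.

ppppppppppppppppppppppoooooooooooooaaaaaaaa

Term n consists of 3n+1 p's, followed by 2n-1 o's, followed by n+1 a's (n = 1, 2, …).
For term 7, n = 7, so the run lengths are 22, 13, 8.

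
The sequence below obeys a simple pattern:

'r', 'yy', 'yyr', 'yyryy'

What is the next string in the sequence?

From term 3 onward, concatenate the last term with the second-to-last: yy·r = yyr, yyr·yy = yyryy, …
The next term joins yyryy and yyr.

yyryyyyr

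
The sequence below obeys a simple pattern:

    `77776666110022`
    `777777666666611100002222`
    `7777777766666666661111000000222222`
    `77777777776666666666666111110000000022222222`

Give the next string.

777777777777666666666666666611111100000000002222222222

Each string has the form 7^{2n+2} 6^{3n+1} 1^{n+1} 0^{2n} 2^{2n} (n = 1, 2, …).
Setting n = 5 gives 12, 16, 6, 10, 10 characters in each block.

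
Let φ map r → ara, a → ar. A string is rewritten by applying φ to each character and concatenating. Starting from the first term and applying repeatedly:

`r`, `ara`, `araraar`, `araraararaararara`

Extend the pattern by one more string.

araraararaarararaararaarararaararaararaar

Replace each of the 17 characters of araraararaararara in place — ar ara ar ara ar ar ara ar ara ar ar ara ar ara ar ara ar — and concatenate.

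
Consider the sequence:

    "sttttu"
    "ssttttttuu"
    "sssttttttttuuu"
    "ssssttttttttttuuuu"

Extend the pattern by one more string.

sssssttttttttttttuuuuu

The n-th term is n-1 s's then 2n t's then n-1 u's, where the shown terms are n = 2, 3, 4, 5.
Setting n = 6 gives 5, 12, 5 characters in each block.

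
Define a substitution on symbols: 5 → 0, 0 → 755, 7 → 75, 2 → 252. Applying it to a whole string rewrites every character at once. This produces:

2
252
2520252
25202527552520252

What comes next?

Replace each of the 17 characters of 25202527552520252 in place — 252 0 252 755 252 0 252 75 0 0 252 0 252 755 252 0 252 — and concatenate.

25202527552520252750025202527552520252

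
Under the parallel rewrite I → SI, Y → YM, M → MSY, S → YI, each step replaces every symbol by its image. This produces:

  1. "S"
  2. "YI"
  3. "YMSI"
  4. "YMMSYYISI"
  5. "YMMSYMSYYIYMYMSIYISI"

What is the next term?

Applying the rule to each of the 20 symbols of YMMSYMSYYIYMYMSIYISI gives the pieces YM MSY MSY YI YM MSY YI YM YM SI YM MSY YM MSY YI SI YM SI YI SI, which concatenate to the answer.

YMMSYMSYYIYMMSYYIYMYMSIYMMSYYMMSYYISIYMSIYISI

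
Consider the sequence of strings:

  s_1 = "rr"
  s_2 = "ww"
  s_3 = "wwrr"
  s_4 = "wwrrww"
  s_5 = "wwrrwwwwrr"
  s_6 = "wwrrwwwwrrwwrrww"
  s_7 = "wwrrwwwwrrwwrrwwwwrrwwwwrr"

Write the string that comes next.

From term 3 onward, concatenate the last term with the second-to-last: ww·rr = wwrr, wwrr·ww = wwrrww, …
Continuing: wwrrwwwwrrwwrrwwwwrrwwwwrr · wwrrwwwwrrwwrrww gives term 8.

wwrrwwwwrrwwrrwwwwrrwwwwrrwwrrwwwwrrwwrrww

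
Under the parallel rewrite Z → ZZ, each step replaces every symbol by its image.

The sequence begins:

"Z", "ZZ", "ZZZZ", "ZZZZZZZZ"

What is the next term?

ZZZZZZZZZZZZZZZZ

Rewriting each symbol of ZZZZZZZZ: Z→ZZ, Z→ZZ, Z→ZZ, Z→ZZ, Z→ZZ, Z→ZZ, Z→ZZ, Z→ZZ, which concatenates to ZZ ZZ ZZ ZZ ZZ ZZ ZZ ZZ.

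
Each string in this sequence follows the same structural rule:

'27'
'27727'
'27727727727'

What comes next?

27727727727727727727727

s(k+1) = s(k)·7·s(k) — each term doubles the last with '7' between the halves.
So the next term is two copies of 27727727727 with '7' between the halves.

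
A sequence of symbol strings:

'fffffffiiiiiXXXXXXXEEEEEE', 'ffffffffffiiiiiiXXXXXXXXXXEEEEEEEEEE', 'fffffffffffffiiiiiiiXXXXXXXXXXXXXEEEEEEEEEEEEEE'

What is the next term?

Reading off run lengths: f runs 7, 10, 13; i runs 5, 6, 7; X runs 7, 10, 13; E runs 6, 10, 14 — each is linear in n, where the shown terms are n = 2, 3, 4.
For the next term, n = 5, so the run lengths are 16, 8, 16, 18.

ffffffffffffffffiiiiiiiiXXXXXXXXXXXXXXXXEEEEEEEEEEEEEEEEEE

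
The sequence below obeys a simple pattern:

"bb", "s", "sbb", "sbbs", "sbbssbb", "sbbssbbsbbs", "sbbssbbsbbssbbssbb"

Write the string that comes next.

This is a Fibonacci-style word recurrence s(k) = s(k−1)·s(k−2): e.g. s·bb = sbb.
So term 8 is sbbssbbsbbssbbssbb·sbbssbbsbbs.

sbbssbbsbbssbbssbbsbbssbbsbbs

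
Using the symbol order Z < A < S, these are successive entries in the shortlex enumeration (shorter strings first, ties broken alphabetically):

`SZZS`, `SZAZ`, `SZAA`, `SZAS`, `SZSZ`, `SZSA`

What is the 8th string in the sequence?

SAZZ

Continuing the enumeration 2 steps past SZSA: SZSA → SZSS → (answer).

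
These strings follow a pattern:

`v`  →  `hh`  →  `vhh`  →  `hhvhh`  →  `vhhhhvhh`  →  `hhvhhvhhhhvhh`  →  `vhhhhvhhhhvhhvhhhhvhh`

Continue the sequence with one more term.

From term 3 onward, concatenate the second-to-last term with the last: v·hh = vhh, hh·vhh = hhvhh, …
The next term joins hhvhhvhhhhvhh and vhhhhvhhhhvhhvhhhhvhh.

hhvhhvhhhhvhhvhhhhvhhhhvhhvhhhhvhh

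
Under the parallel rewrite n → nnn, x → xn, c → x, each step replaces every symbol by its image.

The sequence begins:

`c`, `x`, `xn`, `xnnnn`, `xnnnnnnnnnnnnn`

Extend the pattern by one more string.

φ(xnnnnnnnnnnnnn) expands symbol-by-symbol to xn nnn nnn nnn nnn nnn nnn nnn nnn nnn nnn nnn nnn nnn; joining the 14 pieces gives the next term.

xnnnnnnnnnnnnnnnnnnnnnnnnnnnnnnnnnnnnnnnn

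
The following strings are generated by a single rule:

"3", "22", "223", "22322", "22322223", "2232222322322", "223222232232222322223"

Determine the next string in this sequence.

This is a Fibonacci-style word recurrence s(k) = s(k−1)·s(k−2): e.g. 22·3 = 223.
The next term joins 223222232232222322223 and 2232222322322.

2232222322322223222232232222322322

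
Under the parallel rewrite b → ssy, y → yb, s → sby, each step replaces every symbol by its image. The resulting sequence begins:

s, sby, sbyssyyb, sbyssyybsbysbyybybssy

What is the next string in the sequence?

sbyssyybsbysbyybybssysbyssyybsbyssyybybssyybssysbysbyyb

Applying the rule to each of the 21 symbols of sbyssyybsbysbyybybssy gives the pieces sby ssy yb sby sby yb yb ssy sby ssy yb sby ssy yb yb ssy yb ssy sby sby yb, which concatenate to the answer.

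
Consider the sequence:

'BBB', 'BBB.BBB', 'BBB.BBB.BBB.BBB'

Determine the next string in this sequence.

Every step duplicates the string with '.' between the halves.
Doubling BBB.BBB.BBB.BBB with '.' between the halves:

BBB.BBB.BBB.BBB.BBB.BBB.BBB.BBB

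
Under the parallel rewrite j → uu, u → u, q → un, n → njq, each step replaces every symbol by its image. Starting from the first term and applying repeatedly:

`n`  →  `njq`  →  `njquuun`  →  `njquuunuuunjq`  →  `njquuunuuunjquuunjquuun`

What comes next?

Replace each of the 23 characters of njquuunuuunjquuunjquuun in place — njq uu un u u u njq u u u njq uu un u u u njq uu un u u u njq — and concatenate.

njquuunuuunjquuunjquuunuuunjquuunuuunjq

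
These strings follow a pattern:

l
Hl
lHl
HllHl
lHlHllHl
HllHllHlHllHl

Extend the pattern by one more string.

Each term (from the third on) is the two preceding terms concatenated in order: term 3 = l·Hl = lHl.
So term 7 is lHlHllHl·HllHllHlHllHl.

lHlHllHlHllHllHlHllHl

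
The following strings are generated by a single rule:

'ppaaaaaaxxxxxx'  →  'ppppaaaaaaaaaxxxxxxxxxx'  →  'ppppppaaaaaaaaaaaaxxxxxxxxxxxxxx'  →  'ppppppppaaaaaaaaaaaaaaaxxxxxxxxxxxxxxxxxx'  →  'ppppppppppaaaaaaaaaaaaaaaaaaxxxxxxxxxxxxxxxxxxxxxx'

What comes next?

Each string has the form p^{2n} a^{3n+3} x^{4n+2} (n = 1, 2, …).
For the next term, n = 6, so the run lengths are 12, 21, 26.

ppppppppppppaaaaaaaaaaaaaaaaaaaaaxxxxxxxxxxxxxxxxxxxxxxxxxx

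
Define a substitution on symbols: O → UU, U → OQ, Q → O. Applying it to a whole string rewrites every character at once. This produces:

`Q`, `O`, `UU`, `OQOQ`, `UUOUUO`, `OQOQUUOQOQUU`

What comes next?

UUOUUOOQOQUUOUUOOQOQ

Apply φ to OQOQUUOQOQUU symbol by symbol: O→UU, Q→O, O→UU, Q→O, U→OQ, U→OQ, O→UU, Q→O, O→UU, Q→O, U→OQ, U→OQ; joined: UU O UU O OQ OQ UU O UU O OQ OQ.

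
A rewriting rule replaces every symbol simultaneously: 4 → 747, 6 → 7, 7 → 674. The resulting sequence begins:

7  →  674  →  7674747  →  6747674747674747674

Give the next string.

7674747674767474767474767476747476747476747674747

Replace each of the 19 characters of 6747674747674747674 in place — 7 674 747 674 7 674 747 674 747 674 7 674 747 674 747 674 7 674 747 — and concatenate.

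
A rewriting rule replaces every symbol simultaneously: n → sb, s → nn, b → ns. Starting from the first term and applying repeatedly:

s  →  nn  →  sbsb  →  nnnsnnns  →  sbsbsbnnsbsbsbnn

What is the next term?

φ(sbsbsbnnsbsbsbnn) expands symbol-by-symbol to nn ns nn ns nn ns sb sb nn ns nn ns nn ns sb sb; joining the 16 pieces gives the next term.

nnnsnnnsnnnssbsbnnnsnnnsnnnssbsb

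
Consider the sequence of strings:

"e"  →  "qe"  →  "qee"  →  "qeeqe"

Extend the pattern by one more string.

This is a Fibonacci-style word recurrence s(k) = s(k−1)·s(k−2): e.g. qe·e = qee.
Continuing: qeeqe · qee gives term 5.

qeeqeqee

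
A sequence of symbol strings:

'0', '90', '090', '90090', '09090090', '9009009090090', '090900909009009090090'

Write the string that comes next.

Each term (from the third on) is the two preceding terms concatenated in order: term 3 = 0·90 = 090.
Continuing: 9009009090090 · 090900909009009090090 gives term 8.

9009009090090090900909009009090090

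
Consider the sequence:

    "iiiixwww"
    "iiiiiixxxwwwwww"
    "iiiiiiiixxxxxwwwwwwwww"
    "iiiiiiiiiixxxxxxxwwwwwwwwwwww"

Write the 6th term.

Reading off run lengths: i runs 4, 6, 8, 10; x runs 1, 3, 5, 7; w runs 3, 6, 9, 12 — each is linear in n (n = 1, 2, …).
At n = 6 the blocks have lengths 14, 11, 18.

iiiiiiiiiiiiiixxxxxxxxxxxwwwwwwwwwwwwwwwwww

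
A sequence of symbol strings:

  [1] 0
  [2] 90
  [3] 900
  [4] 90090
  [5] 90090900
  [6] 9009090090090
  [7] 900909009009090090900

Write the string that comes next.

9009090090090900909009009090090090

Each term (from the third on) is the previous term followed by the one before it: term 3 = 90·0 = 900.
The next term joins 900909009009090090900 and 9009090090090.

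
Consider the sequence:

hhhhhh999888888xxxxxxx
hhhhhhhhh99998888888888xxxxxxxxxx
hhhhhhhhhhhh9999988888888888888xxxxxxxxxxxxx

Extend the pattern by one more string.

hhhhhhhhhhhhhhh999999888888888888888888xxxxxxxxxxxxxxxx

Reading off run lengths: h runs 6, 9, 12; 9 runs 3, 4, 5; 8 runs 6, 10, 14; x runs 7, 10, 13 — each is linear in n, where the shown terms are n = 2, 3, 4.
At n = 5 the blocks have lengths 15, 6, 18, 16.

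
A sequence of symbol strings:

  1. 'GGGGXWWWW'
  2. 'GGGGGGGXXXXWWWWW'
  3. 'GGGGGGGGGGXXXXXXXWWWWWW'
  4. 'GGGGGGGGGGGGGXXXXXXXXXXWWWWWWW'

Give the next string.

Reading off run lengths: G runs 4, 7, 10, 13; X runs 1, 4, 7, 10; W runs 4, 5, 6, 7 — each is linear in n (n = 1, 2, …).
At n = 5 the blocks have lengths 16, 13, 8.

GGGGGGGGGGGGGGGGXXXXXXXXXXXXXWWWWWWWW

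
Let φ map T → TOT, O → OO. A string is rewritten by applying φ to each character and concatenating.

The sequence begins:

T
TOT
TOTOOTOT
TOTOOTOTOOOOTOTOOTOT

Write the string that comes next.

Rewriting the 20 symbols of TOTOOTOTOOOOTOTOOTOT one by one yields TOT OO TOT OO OO TOT OO TOT OO OO OO OO TOT OO TOT OO OO TOT OO TOT; concatenated:

TOTOOTOTOOOOTOTOOTOTOOOOOOOOTOTOOTOTOOOOTOTOOTOT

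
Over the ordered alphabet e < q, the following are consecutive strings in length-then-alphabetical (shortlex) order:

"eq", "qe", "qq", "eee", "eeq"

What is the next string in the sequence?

eqe

The successor of eeq increments the rightmost position that isn't already q and resets every position after it to e.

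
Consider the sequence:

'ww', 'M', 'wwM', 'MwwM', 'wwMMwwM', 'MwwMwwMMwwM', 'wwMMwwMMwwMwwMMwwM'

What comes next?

From term 3 onward, concatenate the second-to-last term with the last: ww·M = wwM, M·wwM = MwwM, …
The next term joins MwwMwwMMwwM and wwMMwwMMwwMwwMMwwM.

MwwMwwMMwwMwwMMwwMMwwMwwMMwwM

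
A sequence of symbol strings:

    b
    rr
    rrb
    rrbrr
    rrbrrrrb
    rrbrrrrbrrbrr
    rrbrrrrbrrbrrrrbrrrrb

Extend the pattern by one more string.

rrbrrrrbrrbrrrrbrrrrbrrbrrrrbrrbrr

From term 3 onward, concatenate the last term with the second-to-last: rr·b = rrb, rrb·rr = rrbrr, …
Continuing: rrbrrrrbrrbrrrrbrrrrb · rrbrrrrbrrbrr gives term 8.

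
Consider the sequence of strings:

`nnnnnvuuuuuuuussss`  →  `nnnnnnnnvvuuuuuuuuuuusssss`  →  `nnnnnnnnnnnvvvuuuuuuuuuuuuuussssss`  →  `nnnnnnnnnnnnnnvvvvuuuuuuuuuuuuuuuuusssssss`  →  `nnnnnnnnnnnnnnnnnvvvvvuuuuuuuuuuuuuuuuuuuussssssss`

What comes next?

Each string has the form n^{3n-1} v^{n-1} u^{3n+2} s^{n+2}, where the shown terms are n = 2, 3, 4, 5, 6.
For the next term, n = 7, so the run lengths are 20, 6, 23, 9.

nnnnnnnnnnnnnnnnnnnnvvvvvvuuuuuuuuuuuuuuuuuuuuuuusssssssss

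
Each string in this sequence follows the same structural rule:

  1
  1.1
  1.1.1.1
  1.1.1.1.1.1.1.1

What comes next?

1.1.1.1.1.1.1.1.1.1.1.1.1.1.1.1

Each string is two copies of the previous one joined by '.'.
So the next term is two copies of 1.1.1.1.1.1.1.1 with '.' between the halves.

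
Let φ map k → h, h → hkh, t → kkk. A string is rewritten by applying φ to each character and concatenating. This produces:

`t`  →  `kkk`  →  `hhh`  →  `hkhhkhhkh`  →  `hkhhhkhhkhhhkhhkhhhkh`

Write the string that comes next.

hkhhhkhhkhhkhhhkhhkhhhkhhkhhkhhhkhhkhhhkhhkhhkhhhkh

Replace each of the 21 characters of hkhhhkhhkhhhkhhkhhhkh in place — hkh h hkh hkh hkh h hkh hkh h hkh hkh hkh h hkh hkh h hkh hkh hkh h hkh — and concatenate.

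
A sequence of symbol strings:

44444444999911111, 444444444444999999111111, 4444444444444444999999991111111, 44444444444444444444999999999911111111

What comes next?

Reading off run lengths: 4 runs 8, 12, 16, 20; 9 runs 4, 6, 8, 10; 1 runs 5, 6, 7, 8 — each is linear in n, where the shown terms are n = 2, 3, 4, 5.
For the next term, n = 6, so the run lengths are 24, 12, 9.

444444444444444444444444999999999999111111111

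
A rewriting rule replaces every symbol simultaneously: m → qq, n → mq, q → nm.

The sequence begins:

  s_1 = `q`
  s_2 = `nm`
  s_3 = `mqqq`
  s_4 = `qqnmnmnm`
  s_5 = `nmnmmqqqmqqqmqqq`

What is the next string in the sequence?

mqqqmqqqqqnmnmnmqqnmnmnmqqnmnmnm

Replace each of the 16 characters of nmnmmqqqmqqqmqqq in place — mq qq mq qq qq nm nm nm qq nm nm nm qq nm nm nm — and concatenate.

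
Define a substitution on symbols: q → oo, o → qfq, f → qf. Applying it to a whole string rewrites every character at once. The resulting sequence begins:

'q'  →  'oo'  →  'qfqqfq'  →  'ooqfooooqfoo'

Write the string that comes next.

Apply φ to ooqfooooqfoo symbol by symbol: o→qfq, o→qfq, q→oo, f→qf, o→qfq, o→qfq, o→qfq, o→qfq, q→oo, f→qf, o→qfq, o→qfq; joined: qfq qfq oo qf qfq qfq qfq qfq oo qf qfq qfq.

qfqqfqooqfqfqqfqqfqqfqooqfqfqqfq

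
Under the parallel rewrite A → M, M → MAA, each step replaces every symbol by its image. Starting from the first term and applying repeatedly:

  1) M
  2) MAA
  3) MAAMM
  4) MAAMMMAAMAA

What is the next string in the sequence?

MAAMMMAAMAAMAAMMMAAMM

Rewriting each symbol of MAAMMMAAMAA: M→MAA, A→M, A→M, M→MAA, M→MAA, M→MAA, A→M, A→M, M→MAA, A→M, A→M, which concatenates to MAA M M MAA MAA MAA M M MAA M M.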